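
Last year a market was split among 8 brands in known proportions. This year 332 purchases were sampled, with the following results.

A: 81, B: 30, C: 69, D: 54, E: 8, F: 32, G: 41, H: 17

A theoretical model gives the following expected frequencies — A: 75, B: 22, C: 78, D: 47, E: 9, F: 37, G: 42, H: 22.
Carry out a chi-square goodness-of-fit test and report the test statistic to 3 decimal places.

A: (81 − 75)²/75 = 36/75 = 0.4800
B: (30 − 22)²/22 = 64/22 = 2.9091
C: (69 − 78)²/78 = 81/78 = 1.0385
D: (54 − 47)²/47 = 49/47 = 1.0426
E: (8 − 9)²/9 = 1/9 = 0.1111
F: (32 − 37)²/37 = 25/37 = 0.6757
G: (41 − 42)²/42 = 1/42 = 0.0238
H: (17 − 22)²/22 = 25/22 = 1.1364
Sum = 7.417

7.417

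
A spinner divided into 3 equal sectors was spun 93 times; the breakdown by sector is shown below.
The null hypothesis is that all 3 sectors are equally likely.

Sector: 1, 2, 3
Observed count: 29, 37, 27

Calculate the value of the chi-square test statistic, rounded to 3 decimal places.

Under H₀ each category has probability 1/3, so each expected count is 93/3 = 31.
χ² = (29−31)²/31 + (37−31)²/31 + (27−31)²/31
   = 0.1290 + 1.1613 + 0.5161
Sum = 1.806

1.806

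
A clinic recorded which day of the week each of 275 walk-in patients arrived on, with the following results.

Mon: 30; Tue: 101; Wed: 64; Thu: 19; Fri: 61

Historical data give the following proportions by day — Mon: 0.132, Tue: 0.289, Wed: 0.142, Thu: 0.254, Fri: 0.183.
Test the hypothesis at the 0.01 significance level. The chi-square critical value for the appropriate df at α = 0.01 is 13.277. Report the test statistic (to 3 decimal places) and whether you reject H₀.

62.147; reject

Expected counts E_i = n·p_i: 275×0.132 = 36.3, 275×0.289 = 79.475, 275×0.142 = 39.05, 275×0.254 = 69.85, 275×0.183 = 50.325.
cat         O        E   (O−E)²/E
Mon        30     36.3     1.0934
Tue       101   79.475     5.8298
Wed        64    39.05    15.9412
Thu        19    69.85    37.0182
Fri        61   50.325     2.2644
Sum = 62.147
df = 4. Since 62.147 > 13.277, we reject H₀.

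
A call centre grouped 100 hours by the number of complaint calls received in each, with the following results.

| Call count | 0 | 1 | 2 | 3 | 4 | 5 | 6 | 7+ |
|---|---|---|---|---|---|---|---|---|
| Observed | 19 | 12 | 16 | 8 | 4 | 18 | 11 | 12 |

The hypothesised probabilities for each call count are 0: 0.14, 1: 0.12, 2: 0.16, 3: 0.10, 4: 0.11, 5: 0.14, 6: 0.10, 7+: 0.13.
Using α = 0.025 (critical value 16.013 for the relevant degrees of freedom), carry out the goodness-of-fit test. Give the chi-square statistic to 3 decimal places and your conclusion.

Expected counts E_i = n·p_i: 100×0.14 = 14, 100×0.12 = 12, 100×0.16 = 16, 100×0.10 = 10, 100×0.11 = 11, 100×0.14 = 14, 100×0.10 = 10, 100×0.13 = 13.
0: (19 − 14)²/14 = 25/14 = 1.7857
1: (12 − 12)²/12 = 0/12 = 0.0000
2: (16 − 16)²/16 = 0/16 = 0.0000
3: (8 − 10)²/10 = 4/10 = 0.4000
4: (4 − 11)²/11 = 49/11 = 4.4545
5: (18 − 14)²/14 = 16/14 = 1.1429
6: (11 − 10)²/10 = 1/10 = 0.1000
7+: (12 − 13)²/13 = 1/13 = 0.0769
Sum = 7.960
df = 7. Since 7.960 < 16.013, we do not reject H₀.

7.960; do not reject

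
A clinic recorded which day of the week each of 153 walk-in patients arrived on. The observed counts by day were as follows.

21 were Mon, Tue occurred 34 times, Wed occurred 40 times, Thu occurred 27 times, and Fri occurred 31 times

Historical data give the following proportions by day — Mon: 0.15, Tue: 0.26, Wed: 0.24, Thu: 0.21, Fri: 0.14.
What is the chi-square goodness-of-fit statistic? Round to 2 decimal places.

6.40

Expected counts E_i = n·p_i: 153×0.15 = 22.95, 153×0.26 = 39.78, 153×0.24 = 36.72, 153×0.21 = 32.13, 153×0.14 = 21.42.
χ² = (21−22.95)²/22.95 + (34−39.78)²/39.78 + (40−36.72)²/36.72 + (27−32.13)²/32.13 + (31−21.42)²/21.42
   = 0.166 + 0.840 + 0.293 + 0.819 + 4.285
Sum = 6.40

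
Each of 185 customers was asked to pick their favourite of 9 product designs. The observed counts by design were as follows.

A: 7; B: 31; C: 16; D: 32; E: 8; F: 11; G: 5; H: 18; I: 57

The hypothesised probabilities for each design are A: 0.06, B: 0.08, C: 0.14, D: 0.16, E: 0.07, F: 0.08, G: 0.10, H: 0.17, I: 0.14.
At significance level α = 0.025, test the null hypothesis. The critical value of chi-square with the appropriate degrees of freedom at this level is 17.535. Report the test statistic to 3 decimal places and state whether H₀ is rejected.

Expected counts E_i = n·p_i: 185×0.06 = 11.1, 185×0.08 = 14.8, 185×0.14 = 25.9, 185×0.16 = 29.6, 185×0.07 = 12.95, 185×0.08 = 14.8, 185×0.10 = 18.5, 185×0.17 = 31.45, 185×0.14 = 25.9.
cat         O        E   (O−E)²/E
A           7     11.1     1.5144
B          31     14.8    17.7324
C          16     25.9     3.7842
D          32     29.6     0.1946
E           8    12.95     1.8921
F          11     14.8     0.9757
G           5     18.5     9.8514
H          18    31.45     5.7521
I          57     25.9    37.3440
Sum = 79.041
df = 8. Since 79.041 > 17.535, we reject H₀.

79.041; reject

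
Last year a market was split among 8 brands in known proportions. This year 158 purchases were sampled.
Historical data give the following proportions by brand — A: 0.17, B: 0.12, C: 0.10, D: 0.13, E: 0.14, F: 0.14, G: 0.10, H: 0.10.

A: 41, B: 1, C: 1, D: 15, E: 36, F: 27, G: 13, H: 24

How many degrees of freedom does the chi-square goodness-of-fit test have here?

There are k = 8 categories and no parameters were estimated from the data, so df = 8 − 1 = 7.

7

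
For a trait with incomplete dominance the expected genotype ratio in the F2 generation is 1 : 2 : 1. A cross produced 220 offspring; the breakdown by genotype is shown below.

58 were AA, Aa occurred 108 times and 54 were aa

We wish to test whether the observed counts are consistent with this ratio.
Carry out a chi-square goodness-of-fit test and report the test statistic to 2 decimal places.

Ratio total = 4. Expected counts: 220×1/4 = 55, 220×2/4 = 110, 220×1/4 = 55.
cat         O        E   (O−E)²/E
AA         58       55      0.164
Aa        108      110      0.036
aa         54       55      0.018
Sum = 0.22

0.22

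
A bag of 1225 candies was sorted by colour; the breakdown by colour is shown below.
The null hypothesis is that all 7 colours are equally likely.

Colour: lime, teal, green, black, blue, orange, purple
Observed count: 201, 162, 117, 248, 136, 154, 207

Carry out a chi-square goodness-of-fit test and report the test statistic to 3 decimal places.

71.566

Under H₀ each category has probability 1/7, so each expected count is 1225/7 = 175.
cat         O        E   (O−E)²/E
lime      201      175     3.8629
teal      162      175     0.9657
green     117      175    19.2229
black     248      175    30.4514
blue      136      175     8.6914
orange    154      175     2.5200
purple    207      175     5.8514
Sum = 71.566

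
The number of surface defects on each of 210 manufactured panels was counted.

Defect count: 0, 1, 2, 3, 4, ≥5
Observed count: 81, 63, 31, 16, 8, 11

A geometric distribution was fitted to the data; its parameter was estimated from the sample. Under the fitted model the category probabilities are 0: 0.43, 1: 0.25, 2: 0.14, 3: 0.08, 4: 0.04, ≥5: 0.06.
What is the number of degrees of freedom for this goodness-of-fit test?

4

There are k = 6 categories and 1 parameter estimated from the data, so df = 6 − 1 − 1 = 4.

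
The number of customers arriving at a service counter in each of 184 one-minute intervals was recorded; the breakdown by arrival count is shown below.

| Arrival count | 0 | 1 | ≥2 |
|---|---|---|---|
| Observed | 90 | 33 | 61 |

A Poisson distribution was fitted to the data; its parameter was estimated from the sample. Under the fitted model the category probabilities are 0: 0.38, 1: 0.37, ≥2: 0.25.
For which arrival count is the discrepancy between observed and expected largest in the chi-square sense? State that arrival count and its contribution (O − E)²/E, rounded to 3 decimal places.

Expected counts E_i = n·p_i: 184×0.38 = 69.92, 184×0.37 = 68.08, 184×0.25 = 46.
cat         O        E   (O−E)²/E
0          90    69.92     5.7667
1          33    68.08    18.0759
≥2         61       46     4.8913
The largest term is for 1: 18.076.

1, 18.076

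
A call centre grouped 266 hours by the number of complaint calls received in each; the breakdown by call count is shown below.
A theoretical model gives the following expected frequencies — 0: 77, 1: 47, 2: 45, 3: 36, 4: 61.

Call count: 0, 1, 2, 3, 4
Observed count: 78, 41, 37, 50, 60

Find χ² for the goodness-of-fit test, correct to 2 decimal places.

0: (78 − 77)²/77 = 1/77 = 0.013
1: (41 − 47)²/47 = 36/47 = 0.766
2: (37 − 45)²/45 = 64/45 = 1.422
3: (50 − 36)²/36 = 196/36 = 5.444
4: (60 − 61)²/61 = 1/61 = 0.016
Sum = 7.66

7.66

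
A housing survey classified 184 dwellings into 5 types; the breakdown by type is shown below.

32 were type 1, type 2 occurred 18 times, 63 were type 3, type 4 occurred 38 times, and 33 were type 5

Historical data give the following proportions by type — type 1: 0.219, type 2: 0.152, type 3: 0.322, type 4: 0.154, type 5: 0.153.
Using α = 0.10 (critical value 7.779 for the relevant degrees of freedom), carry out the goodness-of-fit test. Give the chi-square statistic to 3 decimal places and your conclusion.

9.629; reject

Expected counts E_i = n·p_i: 184×0.219 = 40.296, 184×0.152 = 27.968, 184×0.322 = 59.248, 184×0.154 = 28.336, 184×0.153 = 28.152.
χ² = (32−40.296)²/40.296 + (18−27.968)²/27.968 + (63−59.248)²/59.248 + (38−28.336)²/28.336 + (33−28.152)²/28.152
   = 1.7080 + 3.5527 + 0.2376 + 3.2959 + 0.8349
Sum = 9.629
df = 4. Since 9.629 > 7.779, we reject H₀.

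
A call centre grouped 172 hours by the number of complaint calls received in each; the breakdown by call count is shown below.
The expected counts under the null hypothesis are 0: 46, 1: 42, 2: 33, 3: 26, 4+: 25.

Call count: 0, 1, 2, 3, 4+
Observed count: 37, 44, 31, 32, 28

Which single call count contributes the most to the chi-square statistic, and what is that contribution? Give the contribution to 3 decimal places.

0, 1.761

χ² = (37−46)²/46 + (44−42)²/42 + (31−33)²/33 + (32−26)²/26 + (28−25)²/25
   = 1.7609 + 0.0952 + 0.1212 + 1.3846 + 0.3600
The largest term is for 0: 1.761.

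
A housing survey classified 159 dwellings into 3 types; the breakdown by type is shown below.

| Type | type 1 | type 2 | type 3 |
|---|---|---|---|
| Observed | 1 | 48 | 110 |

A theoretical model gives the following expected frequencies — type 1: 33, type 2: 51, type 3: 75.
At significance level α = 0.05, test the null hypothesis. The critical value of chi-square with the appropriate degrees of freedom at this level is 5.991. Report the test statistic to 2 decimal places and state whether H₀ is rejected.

47.54; reject

type 1: (1 − 33)²/33 = 1024/33 = 31.030
type 2: (48 − 51)²/51 = 9/51 = 0.176
type 3: (110 − 75)²/75 = 1225/75 = 16.333
Sum = 47.54
df = 2. Since 47.54 > 5.991, we reject H₀.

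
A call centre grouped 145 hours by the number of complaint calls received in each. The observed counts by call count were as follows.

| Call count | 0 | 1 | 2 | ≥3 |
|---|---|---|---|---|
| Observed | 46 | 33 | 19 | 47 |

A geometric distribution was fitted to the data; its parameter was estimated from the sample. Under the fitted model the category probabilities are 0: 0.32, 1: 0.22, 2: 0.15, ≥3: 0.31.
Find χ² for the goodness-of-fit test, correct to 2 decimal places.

Expected counts E_i = n·p_i: 145×0.32 = 46.4, 145×0.22 = 31.9, 145×0.15 = 21.75, 145×0.31 = 44.95.
cat         O        E   (O−E)²/E
0          46     46.4      0.003
1          33     31.9      0.038
2          19    21.75      0.348
≥3         47    44.95      0.093
Sum = 0.48

0.48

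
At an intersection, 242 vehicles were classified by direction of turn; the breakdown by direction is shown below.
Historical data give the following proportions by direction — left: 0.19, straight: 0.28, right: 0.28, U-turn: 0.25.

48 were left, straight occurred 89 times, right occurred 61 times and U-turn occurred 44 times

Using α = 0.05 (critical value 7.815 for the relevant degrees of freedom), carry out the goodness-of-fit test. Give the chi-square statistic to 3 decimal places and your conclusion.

11.921; reject

Expected counts E_i = n·p_i: 242×0.19 = 45.98, 242×0.28 = 67.76, 242×0.28 = 67.76, 242×0.25 = 60.5.
left: (48 − 45.98)²/45.98 = 4.0804/45.98 = 0.0887
straight: (89 − 67.76)²/67.76 = 451.1376/67.76 = 6.6579
right: (61 − 67.76)²/67.76 = 45.6976/67.76 = 0.6744
U-turn: (44 − 60.5)²/60.5 = 272.25/60.5 = 4.5000
Sum = 11.921
df = 3. Since 11.921 > 7.815, we reject H₀.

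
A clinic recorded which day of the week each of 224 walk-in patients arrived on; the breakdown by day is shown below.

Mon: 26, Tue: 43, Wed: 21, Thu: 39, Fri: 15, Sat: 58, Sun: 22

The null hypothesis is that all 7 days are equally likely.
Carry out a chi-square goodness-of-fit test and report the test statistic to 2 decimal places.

43.50

Under H₀ each category has probability 1/7, so each expected count is 224/7 = 32.
χ² = (26−32)²/32 + (43−32)²/32 + (21−32)²/32 + (39−32)²/32 + (15−32)²/32 + (58−32)²/32 + (22−32)²/32
   = 1.125 + 3.781 + 3.781 + 1.531 + 9.031 + 21.125 + 3.125
Sum = 43.50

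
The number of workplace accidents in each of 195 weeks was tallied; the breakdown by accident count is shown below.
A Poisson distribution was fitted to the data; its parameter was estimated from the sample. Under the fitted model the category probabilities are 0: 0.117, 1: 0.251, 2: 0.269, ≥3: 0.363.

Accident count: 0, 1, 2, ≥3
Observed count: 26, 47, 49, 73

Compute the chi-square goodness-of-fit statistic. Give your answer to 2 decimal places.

0.82

Expected counts E_i = n·p_i: 195×0.117 = 22.815, 195×0.251 = 48.945, 195×0.269 = 52.455, 195×0.363 = 70.785.
cat         O        E   (O−E)²/E
0          26   22.815      0.445
1          47   48.945      0.077
2          49   52.455      0.228
≥3         73   70.785      0.069
Sum = 0.82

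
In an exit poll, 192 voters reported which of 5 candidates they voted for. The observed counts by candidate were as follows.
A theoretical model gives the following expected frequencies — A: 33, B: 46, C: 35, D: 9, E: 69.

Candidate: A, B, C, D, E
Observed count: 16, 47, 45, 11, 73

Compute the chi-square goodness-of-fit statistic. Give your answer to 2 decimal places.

12.31

χ² = (16−33)²/33 + (47−46)²/46 + (45−35)²/35 + (11−9)²/9 + (73−69)²/69
   = 8.758 + 0.022 + 2.857 + 0.444 + 0.232
Sum = 12.31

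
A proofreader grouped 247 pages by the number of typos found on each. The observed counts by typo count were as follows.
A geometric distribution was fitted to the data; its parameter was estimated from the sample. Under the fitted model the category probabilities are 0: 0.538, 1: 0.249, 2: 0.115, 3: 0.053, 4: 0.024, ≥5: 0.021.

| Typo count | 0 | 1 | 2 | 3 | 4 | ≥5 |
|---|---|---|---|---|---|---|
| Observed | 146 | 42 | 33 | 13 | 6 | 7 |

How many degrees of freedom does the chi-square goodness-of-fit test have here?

There are k = 6 categories and 1 parameter estimated from the data, so df = 6 − 1 − 1 = 4.

4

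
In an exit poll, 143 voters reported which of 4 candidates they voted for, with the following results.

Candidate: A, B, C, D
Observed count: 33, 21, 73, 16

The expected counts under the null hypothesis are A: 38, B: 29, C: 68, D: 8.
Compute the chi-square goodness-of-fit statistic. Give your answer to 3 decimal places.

11.232

cat         O        E   (O−E)²/E
A          33       38     0.6579
B          21       29     2.2069
C          73       68     0.3676
D          16        8     8.0000
Sum = 11.232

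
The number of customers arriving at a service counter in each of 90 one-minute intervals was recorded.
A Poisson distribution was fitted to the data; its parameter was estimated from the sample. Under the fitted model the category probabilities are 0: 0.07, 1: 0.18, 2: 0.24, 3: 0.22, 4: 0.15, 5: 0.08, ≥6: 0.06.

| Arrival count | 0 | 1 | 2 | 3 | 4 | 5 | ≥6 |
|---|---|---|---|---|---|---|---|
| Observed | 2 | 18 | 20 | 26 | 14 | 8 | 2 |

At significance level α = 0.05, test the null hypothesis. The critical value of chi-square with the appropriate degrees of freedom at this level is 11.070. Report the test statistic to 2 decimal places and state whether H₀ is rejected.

Expected counts E_i = n·p_i: 90×0.07 = 6.3, 90×0.18 = 16.2, 90×0.24 = 21.6, 90×0.22 = 19.8, 90×0.15 = 13.5, 90×0.08 = 7.2, 90×0.06 = 5.4.
0: (2 − 6.3)²/6.3 = 18.49/6.3 = 2.935
1: (18 − 16.2)²/16.2 = 3.24/16.2 = 0.200
2: (20 − 21.6)²/21.6 = 2.56/21.6 = 0.119
3: (26 − 19.8)²/19.8 = 38.44/19.8 = 1.941
4: (14 − 13.5)²/13.5 = 0.25/13.5 = 0.019
5: (8 − 7.2)²/7.2 = 0.64/7.2 = 0.089
≥6: (2 − 5.4)²/5.4 = 11.56/5.4 = 2.141
Sum = 7.44
df = 5. Since 7.44 < 11.070, we do not reject H₀.

7.44; do not reject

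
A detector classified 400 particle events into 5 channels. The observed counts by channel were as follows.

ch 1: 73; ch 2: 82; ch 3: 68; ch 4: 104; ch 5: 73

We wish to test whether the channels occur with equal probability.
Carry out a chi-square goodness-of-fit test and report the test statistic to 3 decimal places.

Under H₀ each category has probability 1/5, so each expected count is 400/5 = 80.
cat         O        E   (O−E)²/E
ch 1       73       80     0.6125
ch 2       82       80     0.0500
ch 3       68       80     1.8000
ch 4      104       80     7.2000
ch 5       73       80     0.6125
Sum = 10.275

10.275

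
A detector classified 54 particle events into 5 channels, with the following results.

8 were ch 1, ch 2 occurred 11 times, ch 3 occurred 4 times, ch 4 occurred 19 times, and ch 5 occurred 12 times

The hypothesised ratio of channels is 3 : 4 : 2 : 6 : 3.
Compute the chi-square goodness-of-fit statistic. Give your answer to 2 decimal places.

1.92

Ratio total = 18. Expected counts: 54×3/18 = 9, 54×4/18 = 12, 54×2/18 = 6, 54×6/18 = 18, 54×3/18 = 9.
ch 1: (8 − 9)²/9 = 1/9 = 0.111
ch 2: (11 − 12)²/12 = 1/12 = 0.083
ch 3: (4 − 6)²/6 = 4/6 = 0.667
ch 4: (19 − 18)²/18 = 1/18 = 0.056
ch 5: (12 − 9)²/9 = 9/9 = 1.000
Sum = 1.92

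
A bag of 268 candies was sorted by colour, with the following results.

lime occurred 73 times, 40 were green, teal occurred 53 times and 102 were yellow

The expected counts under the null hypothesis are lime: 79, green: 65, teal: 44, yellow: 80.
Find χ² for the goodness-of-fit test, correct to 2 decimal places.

17.96

lime: (73 − 79)²/79 = 36/79 = 0.456
green: (40 − 65)²/65 = 625/65 = 9.615
teal: (53 − 44)²/44 = 81/44 = 1.841
yellow: (102 − 80)²/80 = 484/80 = 6.050
Sum = 17.96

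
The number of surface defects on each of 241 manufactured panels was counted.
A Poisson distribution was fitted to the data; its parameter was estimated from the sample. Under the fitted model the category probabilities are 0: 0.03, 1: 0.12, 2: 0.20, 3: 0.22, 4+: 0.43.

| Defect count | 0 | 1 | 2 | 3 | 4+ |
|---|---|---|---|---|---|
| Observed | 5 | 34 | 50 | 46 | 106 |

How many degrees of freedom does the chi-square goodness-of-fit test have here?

There are k = 5 categories and 1 parameter estimated from the data, so df = 5 − 1 − 1 = 3.

3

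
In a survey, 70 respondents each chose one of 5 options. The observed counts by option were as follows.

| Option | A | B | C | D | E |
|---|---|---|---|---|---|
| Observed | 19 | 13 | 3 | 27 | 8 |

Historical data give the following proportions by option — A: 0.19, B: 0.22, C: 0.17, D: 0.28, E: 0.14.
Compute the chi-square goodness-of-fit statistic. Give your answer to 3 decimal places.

12.598

Expected counts E_i = n·p_i: 70×0.19 = 13.3, 70×0.22 = 15.4, 70×0.17 = 11.9, 70×0.28 = 19.6, 70×0.14 = 9.8.
A: (19 − 13.3)²/13.3 = 32.49/13.3 = 2.4429
B: (13 − 15.4)²/15.4 = 5.76/15.4 = 0.3740
C: (3 − 11.9)²/11.9 = 79.21/11.9 = 6.6563
D: (27 − 19.6)²/19.6 = 54.76/19.6 = 2.7939
E: (8 − 9.8)²/9.8 = 3.24/9.8 = 0.3306
Sum = 12.598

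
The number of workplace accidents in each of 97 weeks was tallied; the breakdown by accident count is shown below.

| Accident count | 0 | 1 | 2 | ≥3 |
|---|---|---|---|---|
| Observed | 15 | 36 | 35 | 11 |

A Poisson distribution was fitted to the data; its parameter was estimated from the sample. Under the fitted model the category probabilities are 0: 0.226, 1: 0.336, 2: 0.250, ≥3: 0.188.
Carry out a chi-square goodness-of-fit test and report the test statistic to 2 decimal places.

10.18

Expected counts E_i = n·p_i: 97×0.226 = 21.922, 97×0.336 = 32.592, 97×0.250 = 24.25, 97×0.188 = 18.236.
0: (15 − 21.922)²/21.922 = 47.914084/21.922 = 2.186
1: (36 − 32.592)²/32.592 = 11.614464/32.592 = 0.356
2: (35 − 24.25)²/24.25 = 115.5625/24.25 = 4.765
≥3: (11 − 18.236)²/18.236 = 52.359696/18.236 = 2.871
Sum = 10.18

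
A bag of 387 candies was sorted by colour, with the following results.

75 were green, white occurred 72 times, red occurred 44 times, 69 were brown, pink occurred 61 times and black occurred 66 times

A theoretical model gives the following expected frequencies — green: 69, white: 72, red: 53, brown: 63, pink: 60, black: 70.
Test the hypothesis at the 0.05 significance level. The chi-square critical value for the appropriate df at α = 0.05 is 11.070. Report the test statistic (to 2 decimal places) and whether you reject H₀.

2.87; do not reject

χ² = (75−69)²/69 + (72−72)²/72 + (44−53)²/53 + (69−63)²/63 + (61−60)²/60 + (66−70)²/70
   = 0.522 + 0.000 + 1.528 + 0.571 + 0.017 + 0.229
Sum = 2.87
df = 5. Since 2.87 < 11.070, we do not reject H₀.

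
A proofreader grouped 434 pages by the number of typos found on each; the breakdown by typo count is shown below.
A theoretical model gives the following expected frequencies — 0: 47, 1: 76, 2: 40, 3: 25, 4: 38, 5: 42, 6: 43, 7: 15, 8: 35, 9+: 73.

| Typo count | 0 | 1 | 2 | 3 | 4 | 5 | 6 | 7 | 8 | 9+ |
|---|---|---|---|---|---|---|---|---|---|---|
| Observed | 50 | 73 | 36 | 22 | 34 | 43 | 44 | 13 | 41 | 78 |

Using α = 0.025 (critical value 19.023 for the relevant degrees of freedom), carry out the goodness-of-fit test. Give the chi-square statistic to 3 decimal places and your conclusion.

0: (50 − 47)²/47 = 9/47 = 0.1915
1: (73 − 76)²/76 = 9/76 = 0.1184
2: (36 − 40)²/40 = 16/40 = 0.4000
3: (22 − 25)²/25 = 9/25 = 0.3600
4: (34 − 38)²/38 = 16/38 = 0.4211
5: (43 − 42)²/42 = 1/42 = 0.0238
6: (44 − 43)²/43 = 1/43 = 0.0233
7: (13 − 15)²/15 = 4/15 = 0.2667
8: (41 − 35)²/35 = 36/35 = 1.0286
9+: (78 − 73)²/73 = 25/73 = 0.3425
Sum = 3.176
df = 9. Since 3.176 < 19.023, we do not reject H₀.

3.176; do not reject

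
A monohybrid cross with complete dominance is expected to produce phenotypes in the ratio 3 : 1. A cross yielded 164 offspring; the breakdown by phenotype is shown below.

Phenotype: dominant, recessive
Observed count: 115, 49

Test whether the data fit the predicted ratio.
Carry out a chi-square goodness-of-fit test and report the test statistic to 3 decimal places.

2.081

Ratio total = 4. Expected counts: 164×3/4 = 123, 164×1/4 = 41.
cat            O        E   (O−E)²/E
dominant     115      123     0.5203
recessive     49       41     1.5610
Sum = 2.081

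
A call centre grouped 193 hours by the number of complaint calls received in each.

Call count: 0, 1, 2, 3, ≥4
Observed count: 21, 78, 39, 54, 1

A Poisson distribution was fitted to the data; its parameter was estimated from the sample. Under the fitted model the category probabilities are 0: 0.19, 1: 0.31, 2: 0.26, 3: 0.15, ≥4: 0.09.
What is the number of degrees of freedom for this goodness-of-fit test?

3

There are k = 5 categories and 1 parameter estimated from the data, so df = 5 − 1 − 1 = 3.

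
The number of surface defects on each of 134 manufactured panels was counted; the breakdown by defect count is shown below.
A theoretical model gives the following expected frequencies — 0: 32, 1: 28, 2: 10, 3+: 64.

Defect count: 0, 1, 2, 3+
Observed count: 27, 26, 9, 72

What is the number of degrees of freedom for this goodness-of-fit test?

There are k = 4 categories and no parameters were estimated from the data, so df = 4 − 1 = 3.

3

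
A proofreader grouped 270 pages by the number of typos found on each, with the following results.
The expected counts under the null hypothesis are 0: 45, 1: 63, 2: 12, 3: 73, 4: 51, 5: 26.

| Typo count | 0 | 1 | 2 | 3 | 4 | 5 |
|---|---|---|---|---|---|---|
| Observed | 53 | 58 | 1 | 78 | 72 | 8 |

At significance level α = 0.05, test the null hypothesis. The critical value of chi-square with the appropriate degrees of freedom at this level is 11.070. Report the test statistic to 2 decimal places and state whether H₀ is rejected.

cat         O        E   (O−E)²/E
0          53       45      1.422
1          58       63      0.397
2           1       12     10.083
3          78       73      0.342
4          72       51      8.647
5           8       26     12.462
Sum = 33.35
df = 5. Since 33.35 > 11.070, we reject H₀.

33.35; reject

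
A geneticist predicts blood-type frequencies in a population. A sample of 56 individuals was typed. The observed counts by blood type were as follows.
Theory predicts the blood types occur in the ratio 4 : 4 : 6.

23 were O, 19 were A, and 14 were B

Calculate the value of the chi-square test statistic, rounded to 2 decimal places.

Ratio total = 14. Expected counts: 56×4/14 = 16, 56×4/14 = 16, 56×6/14 = 24.
cat         O        E   (O−E)²/E
O          23       16      3.063
A          19       16      0.563
B          14       24      4.167
Sum = 7.79

7.79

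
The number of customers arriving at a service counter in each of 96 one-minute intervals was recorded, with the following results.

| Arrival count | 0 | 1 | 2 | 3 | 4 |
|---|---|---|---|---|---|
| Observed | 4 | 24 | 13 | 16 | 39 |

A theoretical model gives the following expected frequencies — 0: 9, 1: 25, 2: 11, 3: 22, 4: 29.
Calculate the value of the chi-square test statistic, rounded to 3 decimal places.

8.266

χ² = (4−9)²/9 + (24−25)²/25 + (13−11)²/11 + (16−22)²/22 + (39−29)²/29
   = 2.7778 + 0.0400 + 0.3636 + 1.6364 + 3.4483
Sum = 8.266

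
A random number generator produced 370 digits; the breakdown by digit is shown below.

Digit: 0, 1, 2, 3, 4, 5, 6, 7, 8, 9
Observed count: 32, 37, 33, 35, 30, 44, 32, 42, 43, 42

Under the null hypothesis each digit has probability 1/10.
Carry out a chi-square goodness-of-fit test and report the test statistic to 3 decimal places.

Under H₀ each category has probability 1/10, so each expected count is 370/10 = 37.
χ² = (32−37)²/37 + (37−37)²/37 + (33−37)²/37 + (35−37)²/37 + (30−37)²/37 + (44−37)²/37 + (32−37)²/37 + (42−37)²/37 + (43−37)²/37 + (42−37)²/37
   = 0.6757 + 0.0000 + 0.4324 + 0.1081 + 1.3243 + 1.3243 + 0.6757 + 0.6757 + 0.9730 + 0.6757
Sum = 6.865

6.865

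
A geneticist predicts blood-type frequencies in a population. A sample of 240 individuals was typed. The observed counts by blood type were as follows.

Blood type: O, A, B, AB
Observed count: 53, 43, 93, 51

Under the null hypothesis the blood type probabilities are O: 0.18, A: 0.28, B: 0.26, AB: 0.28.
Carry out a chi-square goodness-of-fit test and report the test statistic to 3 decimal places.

29.849

Expected counts E_i = n·p_i: 240×0.18 = 43.2, 240×0.28 = 67.2, 240×0.26 = 62.4, 240×0.28 = 67.2.
χ² = (53−43.2)²/43.2 + (43−67.2)²/67.2 + (93−62.4)²/62.4 + (51−67.2)²/67.2
   = 2.2231 + 8.7149 + 15.0058 + 3.9054
Sum = 29.849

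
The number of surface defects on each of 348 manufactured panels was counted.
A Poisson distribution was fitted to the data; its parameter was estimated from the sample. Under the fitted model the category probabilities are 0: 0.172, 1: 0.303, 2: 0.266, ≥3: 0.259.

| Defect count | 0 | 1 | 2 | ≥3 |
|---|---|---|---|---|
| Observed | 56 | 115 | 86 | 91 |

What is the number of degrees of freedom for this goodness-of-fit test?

There are k = 4 categories and 1 parameter estimated from the data, so df = 4 − 1 − 1 = 2.

2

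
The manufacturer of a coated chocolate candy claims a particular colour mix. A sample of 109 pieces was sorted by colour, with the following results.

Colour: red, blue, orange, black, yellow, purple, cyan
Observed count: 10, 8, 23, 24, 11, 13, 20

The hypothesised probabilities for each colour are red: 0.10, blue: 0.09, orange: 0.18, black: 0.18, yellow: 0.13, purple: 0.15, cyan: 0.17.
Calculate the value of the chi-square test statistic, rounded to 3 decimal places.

3.481

Expected counts E_i = n·p_i: 109×0.10 = 10.9, 109×0.09 = 9.81, 109×0.18 = 19.62, 109×0.18 = 19.62, 109×0.13 = 14.17, 109×0.15 = 16.35, 109×0.17 = 18.53.
χ² = (10−10.9)²/10.9 + (8−9.81)²/9.81 + (23−19.62)²/19.62 + (24−19.62)²/19.62 + (11−14.17)²/14.17 + (13−16.35)²/16.35 + (20−18.53)²/18.53
   = 0.0743 + 0.3340 + 0.5823 + 0.9778 + 0.7092 + 0.6864 + 0.1166
Sum = 3.481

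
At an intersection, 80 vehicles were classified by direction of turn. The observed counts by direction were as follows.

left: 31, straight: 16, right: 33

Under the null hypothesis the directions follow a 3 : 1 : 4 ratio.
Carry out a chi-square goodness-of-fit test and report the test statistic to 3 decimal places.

4.858

Ratio total = 8. Expected counts: 80×3/8 = 30, 80×1/8 = 10, 80×4/8 = 40.
left: (31 − 30)²/30 = 1/30 = 0.0333
straight: (16 − 10)²/10 = 36/10 = 3.6000
right: (33 − 40)²/40 = 49/40 = 1.2250
Sum = 4.858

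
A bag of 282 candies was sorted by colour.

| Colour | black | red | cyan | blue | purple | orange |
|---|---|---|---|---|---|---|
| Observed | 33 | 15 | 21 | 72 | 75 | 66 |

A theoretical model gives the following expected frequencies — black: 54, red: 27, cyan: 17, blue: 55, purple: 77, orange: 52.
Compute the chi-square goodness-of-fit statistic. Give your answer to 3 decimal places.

cat         O        E   (O−E)²/E
black      33       54     8.1667
red        15       27     5.3333
cyan       21       17     0.9412
blue       72       55     5.2545
purple     75       77     0.0519
orange     66       52     3.7692
Sum = 23.517

23.517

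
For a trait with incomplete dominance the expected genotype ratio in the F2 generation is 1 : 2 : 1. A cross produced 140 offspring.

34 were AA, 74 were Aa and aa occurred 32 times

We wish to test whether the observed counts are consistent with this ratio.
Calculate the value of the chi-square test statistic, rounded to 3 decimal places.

0.514

Ratio total = 4. Expected counts: 140×1/4 = 35, 140×2/4 = 70, 140×1/4 = 35.
χ² = (34−35)²/35 + (74−70)²/70 + (32−35)²/35
   = 0.0286 + 0.2286 + 0.2571
Sum = 0.514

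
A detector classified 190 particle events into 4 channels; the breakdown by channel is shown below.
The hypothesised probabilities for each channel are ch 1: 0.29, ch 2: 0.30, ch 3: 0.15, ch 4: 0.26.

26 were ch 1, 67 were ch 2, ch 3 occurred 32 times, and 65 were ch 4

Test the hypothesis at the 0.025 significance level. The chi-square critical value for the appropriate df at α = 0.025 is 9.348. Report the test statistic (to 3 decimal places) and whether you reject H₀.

22.479; reject

Expected counts E_i = n·p_i: 190×0.29 = 55.1, 190×0.30 = 57, 190×0.15 = 28.5, 190×0.26 = 49.4.
χ² = (26−55.1)²/55.1 + (67−57)²/57 + (32−28.5)²/28.5 + (65−49.4)²/49.4
   = 15.3686 + 1.7544 + 0.4298 + 4.9263
Sum = 22.479
df = 3. Since 22.479 > 9.348, we reject H₀.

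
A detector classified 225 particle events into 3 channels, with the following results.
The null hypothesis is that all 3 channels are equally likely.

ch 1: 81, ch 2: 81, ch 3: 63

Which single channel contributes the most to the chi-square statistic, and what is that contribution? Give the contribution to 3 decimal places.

ch 3, 1.920

Expected count for each of the 3 categories: 225/3 = 75.
cat         O        E   (O−E)²/E
ch 1       81       75     0.4800
ch 2       81       75     0.4800
ch 3       63       75     1.9200
The largest term is for ch 3: 1.920.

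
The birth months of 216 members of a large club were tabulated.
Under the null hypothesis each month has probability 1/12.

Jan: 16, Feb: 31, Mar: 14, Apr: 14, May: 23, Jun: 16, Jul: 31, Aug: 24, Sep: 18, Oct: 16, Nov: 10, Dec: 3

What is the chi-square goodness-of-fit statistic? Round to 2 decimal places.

40.67

Expected count for each of the 12 categories: 216/12 = 18.
Jan: (16 − 18)²/18 = 4/18 = 0.222
Feb: (31 − 18)²/18 = 169/18 = 9.389
Mar: (14 − 18)²/18 = 16/18 = 0.889
Apr: (14 − 18)²/18 = 16/18 = 0.889
May: (23 − 18)²/18 = 25/18 = 1.389
Jun: (16 − 18)²/18 = 4/18 = 0.222
Jul: (31 − 18)²/18 = 169/18 = 9.389
Aug: (24 − 18)²/18 = 36/18 = 2.000
Sep: (18 − 18)²/18 = 0/18 = 0.000
Oct: (16 − 18)²/18 = 4/18 = 0.222
Nov: (10 − 18)²/18 = 64/18 = 3.556
Dec: (3 − 18)²/18 = 225/18 = 12.500
Sum = 40.67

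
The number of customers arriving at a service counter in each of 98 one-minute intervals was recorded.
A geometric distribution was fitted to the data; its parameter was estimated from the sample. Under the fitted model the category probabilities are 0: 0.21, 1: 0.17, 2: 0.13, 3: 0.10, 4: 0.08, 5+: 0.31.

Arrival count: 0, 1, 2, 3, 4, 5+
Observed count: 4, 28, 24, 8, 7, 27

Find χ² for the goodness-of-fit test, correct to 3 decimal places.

Expected counts E_i = n·p_i: 98×0.21 = 20.58, 98×0.17 = 16.66, 98×0.13 = 12.74, 98×0.10 = 9.8, 98×0.08 = 7.84, 98×0.31 = 30.38.
χ² = (4−20.58)²/20.58 + (28−16.66)²/16.66 + (24−12.74)²/12.74 + (8−9.8)²/9.8 + (7−7.84)²/7.84 + (27−30.38)²/30.38
   = 13.3575 + 7.7188 + 9.9519 + 0.3306 + 0.0900 + 0.3761
Sum = 31.825

31.825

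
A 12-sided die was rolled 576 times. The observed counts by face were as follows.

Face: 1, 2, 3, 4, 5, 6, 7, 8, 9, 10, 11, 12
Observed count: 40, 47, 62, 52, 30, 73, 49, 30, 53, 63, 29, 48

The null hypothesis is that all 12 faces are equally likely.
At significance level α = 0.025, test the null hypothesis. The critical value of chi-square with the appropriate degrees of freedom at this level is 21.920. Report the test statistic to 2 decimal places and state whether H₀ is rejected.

Under H₀ each category has probability 1/12, so each expected count is 576/12 = 48.
1: (40 − 48)²/48 = 64/48 = 1.333
2: (47 − 48)²/48 = 1/48 = 0.021
3: (62 − 48)²/48 = 196/48 = 4.083
4: (52 − 48)²/48 = 16/48 = 0.333
5: (30 − 48)²/48 = 324/48 = 6.750
6: (73 − 48)²/48 = 625/48 = 13.021
7: (49 − 48)²/48 = 1/48 = 0.021
8: (30 − 48)²/48 = 324/48 = 6.750
9: (53 − 48)²/48 = 25/48 = 0.521
10: (63 − 48)²/48 = 225/48 = 4.688
11: (29 − 48)²/48 = 361/48 = 7.521
12: (48 − 48)²/48 = 0/48 = 0.000
Sum = 45.04
df = 11. Since 45.04 > 21.920, we reject H₀.

45.04; reject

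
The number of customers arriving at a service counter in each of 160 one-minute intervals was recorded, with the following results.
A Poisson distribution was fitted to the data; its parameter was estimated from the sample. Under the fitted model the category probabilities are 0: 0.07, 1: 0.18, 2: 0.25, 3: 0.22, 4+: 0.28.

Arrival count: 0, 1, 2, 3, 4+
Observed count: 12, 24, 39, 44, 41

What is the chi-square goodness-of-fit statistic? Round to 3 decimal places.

Expected counts E_i = n·p_i: 160×0.07 = 11.2, 160×0.18 = 28.8, 160×0.25 = 40, 160×0.22 = 35.2, 160×0.28 = 44.8.
χ² = (12−11.2)²/11.2 + (24−28.8)²/28.8 + (39−40)²/40 + (44−35.2)²/35.2 + (41−44.8)²/44.8
   = 0.0571 + 0.8000 + 0.0250 + 2.2000 + 0.3223
Sum = 3.404

3.404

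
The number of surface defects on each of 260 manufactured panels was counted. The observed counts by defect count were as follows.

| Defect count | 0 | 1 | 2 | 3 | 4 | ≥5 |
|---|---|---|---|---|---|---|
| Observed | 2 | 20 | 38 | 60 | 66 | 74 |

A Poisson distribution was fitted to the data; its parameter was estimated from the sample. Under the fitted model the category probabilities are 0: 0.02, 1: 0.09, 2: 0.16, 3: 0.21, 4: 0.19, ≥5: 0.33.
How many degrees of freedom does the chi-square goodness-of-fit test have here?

4

There are k = 6 categories and 1 parameter estimated from the data, so df = 6 − 1 − 1 = 4.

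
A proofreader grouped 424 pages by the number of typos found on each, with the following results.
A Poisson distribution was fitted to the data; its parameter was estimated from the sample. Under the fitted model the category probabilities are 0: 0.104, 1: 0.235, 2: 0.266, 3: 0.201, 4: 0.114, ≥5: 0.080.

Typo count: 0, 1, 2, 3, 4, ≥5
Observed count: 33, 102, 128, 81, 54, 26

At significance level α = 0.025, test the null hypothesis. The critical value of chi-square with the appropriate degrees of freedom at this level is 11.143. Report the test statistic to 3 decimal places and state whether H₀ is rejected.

7.623; do not reject

Expected counts E_i = n·p_i: 424×0.104 = 44.096, 424×0.235 = 99.64, 424×0.266 = 112.784, 424×0.201 = 85.224, 424×0.114 = 48.336, 424×0.080 = 33.92.
cat         O        E   (O−E)²/E
0          33   44.096     2.7921
1         102    99.64     0.0559
2         128  112.784     2.0528
3          81   85.224     0.2094
4          54   48.336     0.6637
≥5         26    33.92     1.8492
Sum = 7.623
df = 4. Since 7.623 < 11.143, we do not reject H₀.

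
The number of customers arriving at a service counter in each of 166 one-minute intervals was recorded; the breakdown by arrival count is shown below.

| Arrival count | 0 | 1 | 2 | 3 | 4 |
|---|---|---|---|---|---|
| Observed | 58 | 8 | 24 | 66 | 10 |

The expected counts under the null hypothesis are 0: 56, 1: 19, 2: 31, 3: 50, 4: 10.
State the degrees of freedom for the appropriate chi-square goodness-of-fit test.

4

There are k = 5 categories and no parameters were estimated from the data, so df = 5 − 1 = 4.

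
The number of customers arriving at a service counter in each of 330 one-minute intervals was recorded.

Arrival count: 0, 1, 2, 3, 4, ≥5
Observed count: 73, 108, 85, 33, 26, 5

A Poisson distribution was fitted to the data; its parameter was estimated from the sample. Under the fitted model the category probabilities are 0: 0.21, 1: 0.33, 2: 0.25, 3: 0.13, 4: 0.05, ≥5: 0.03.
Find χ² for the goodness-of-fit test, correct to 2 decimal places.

Expected counts E_i = n·p_i: 330×0.21 = 69.3, 330×0.33 = 108.9, 330×0.25 = 82.5, 330×0.13 = 42.9, 330×0.05 = 16.5, 330×0.03 = 9.9.
0: (73 − 69.3)²/69.3 = 13.69/69.3 = 0.198
1: (108 − 108.9)²/108.9 = 0.81/108.9 = 0.007
2: (85 − 82.5)²/82.5 = 6.25/82.5 = 0.076
3: (33 − 42.9)²/42.9 = 98.01/42.9 = 2.285
4: (26 − 16.5)²/16.5 = 90.25/16.5 = 5.470
≥5: (5 − 9.9)²/9.9 = 24.01/9.9 = 2.425
Sum = 10.46

10.46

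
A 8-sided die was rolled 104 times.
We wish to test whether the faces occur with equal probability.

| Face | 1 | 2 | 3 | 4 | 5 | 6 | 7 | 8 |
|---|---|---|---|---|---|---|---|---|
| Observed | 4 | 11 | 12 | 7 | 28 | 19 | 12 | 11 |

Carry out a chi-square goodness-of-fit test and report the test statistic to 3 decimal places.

29.846

Under H₀ each category has probability 1/8, so each expected count is 104/8 = 13.
1: (4 − 13)²/13 = 81/13 = 6.2308
2: (11 − 13)²/13 = 4/13 = 0.3077
3: (12 − 13)²/13 = 1/13 = 0.0769
4: (7 − 13)²/13 = 36/13 = 2.7692
5: (28 − 13)²/13 = 225/13 = 17.3077
6: (19 − 13)²/13 = 36/13 = 2.7692
7: (12 − 13)²/13 = 1/13 = 0.0769
8: (11 − 13)²/13 = 4/13 = 0.3077
Sum = 29.846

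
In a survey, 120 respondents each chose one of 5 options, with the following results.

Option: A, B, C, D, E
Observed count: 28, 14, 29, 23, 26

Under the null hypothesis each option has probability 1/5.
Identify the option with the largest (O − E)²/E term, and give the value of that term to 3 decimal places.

B, 4.167

Under H₀ each category has probability 1/5, so each expected count is 120/5 = 24.
A: (28 − 24)²/24 = 16/24 = 0.6667
B: (14 − 24)²/24 = 100/24 = 4.1667
C: (29 − 24)²/24 = 25/24 = 1.0417
D: (23 − 24)²/24 = 1/24 = 0.0417
E: (26 − 24)²/24 = 4/24 = 0.1667
The largest term is for B: 4.167.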